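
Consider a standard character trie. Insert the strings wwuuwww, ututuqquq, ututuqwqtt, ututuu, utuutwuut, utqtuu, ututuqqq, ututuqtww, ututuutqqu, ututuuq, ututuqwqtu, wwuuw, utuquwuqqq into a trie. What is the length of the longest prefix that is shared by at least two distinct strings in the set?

9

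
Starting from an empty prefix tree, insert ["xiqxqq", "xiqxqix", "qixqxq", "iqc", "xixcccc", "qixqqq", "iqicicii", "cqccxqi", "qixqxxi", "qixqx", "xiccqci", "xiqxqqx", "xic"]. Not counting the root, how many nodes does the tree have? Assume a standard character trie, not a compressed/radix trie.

45

For each word, the new-node count is its length minus the longest prefix already in the trie:
  "xiqxqq" → 6 new (x, i, q, x, q, q)
  "xiqxqix" → prefix "xiqxq" already present; 2 new (i, x)
  "qixqxq" → 6 new (q, i, x, q, x, q)
  "iqc" → 3 new (i, q, c)
  "xixcccc" → prefix "xi" already present; 5 new (x, c, c, c, c)
  "qixqqq" → prefix "qixq" already present; 2 new (q, q)
  "iqicicii" → prefix "iq" already present; 6 new (i, c, i, c, i, i)
  "cqccxqi" → 7 new (c, q, c, c, x, q, i)
  "qixqxxi" → prefix "qixqx" already present; 2 new (x, i)
  "qixqx" → prefix "qixqx" already present; 0 new (none)
  "xiccqci" → prefix "xi" already present; 5 new (c, c, q, c, i)
  "xiqxqqx" → prefix "xiqxqq" already present; 1 new (x)
  "xic" → prefix "xic" already present; 0 new (none)
Total nodes = 6 + 2 + 6 + 3 + 5 + 2 + 6 + 7 + 2 + 0 + 5 + 1 + 0 = 45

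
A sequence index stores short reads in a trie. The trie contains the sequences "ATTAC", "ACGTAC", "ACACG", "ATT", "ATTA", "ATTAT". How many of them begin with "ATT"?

Walk to "ATT"; the words in its subtree are exactly those with that prefix.
Matches: "ATT", "ATTA", "ATTAC", "ATTAT"
Count: 4

4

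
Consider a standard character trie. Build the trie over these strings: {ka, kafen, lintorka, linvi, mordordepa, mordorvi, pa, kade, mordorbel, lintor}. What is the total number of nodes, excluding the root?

34

For each word, the new-node count is its length minus the longest prefix already in the trie:
  "ka" → 2 new (k, a)
  "kafen" → prefix "ka" already present; 3 new (f, e, n)
  "lintorka" → 8 new (l, i, n, t, o, r, k, a)
  "linvi" → prefix "lin" already present; 2 new (v, i)
  "mordordepa" → 10 new (m, o, r, d, o, r, d, e, p, a)
  "mordorvi" → prefix "mordor" already present; 2 new (v, i)
  "pa" → 2 new (p, a)
  "kade" → prefix "ka" already present; 2 new (d, e)
  "mordorbel" → prefix "mordor" already present; 3 new (b, e, l)
  "lintor" → prefix "lintor" already present; 0 new (none)
Total nodes = 2 + 3 + 8 + 2 + 10 + 2 + 2 + 2 + 3 + 0 = 34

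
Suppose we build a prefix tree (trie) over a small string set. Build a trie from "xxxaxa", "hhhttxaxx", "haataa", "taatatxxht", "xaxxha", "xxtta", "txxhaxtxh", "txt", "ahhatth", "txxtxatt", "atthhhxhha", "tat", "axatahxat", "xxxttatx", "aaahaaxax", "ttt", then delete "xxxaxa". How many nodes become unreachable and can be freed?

After clearing the end-marker at "xxxaxa", prune upward until reaching a node still needed by another word.
The suffix "axa" (3 nodes) is used only by "xxxaxa"; the node for "xxx" still has the child "t", so pruning stops there.
Nodes removed: 3

3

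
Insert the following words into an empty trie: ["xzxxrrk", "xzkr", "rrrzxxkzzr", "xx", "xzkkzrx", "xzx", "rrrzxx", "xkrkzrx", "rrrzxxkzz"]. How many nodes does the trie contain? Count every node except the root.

Count nodes per top-level branch (shared prefixes stored once):
  'r'-branch (rrrzxx, rrrzxxkzz, rrrzxxkzzr): 10 nodes
  'x'-branch (xkrkzrx, xx, xzkkzrx, xzkr, xzx, xzxxrrk): 20 nodes
Sum: 30

30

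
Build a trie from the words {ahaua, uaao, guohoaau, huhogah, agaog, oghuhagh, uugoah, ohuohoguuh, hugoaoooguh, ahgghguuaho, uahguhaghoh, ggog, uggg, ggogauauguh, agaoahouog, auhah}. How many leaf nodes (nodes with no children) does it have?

Leaves are exactly the stored words that no other stored word extends.
Those words: "agaoahouog", "agaog", "ahaua", "ahgghguuaho", "auhah", "ggogauauguh", "guohoaau", "hugoaoooguh", "huhogah", "oghuhagh", "ohuohoguuh", "uaao", "uahguhaghoh", "uggg", "uugoah"
Leaf count: 15

15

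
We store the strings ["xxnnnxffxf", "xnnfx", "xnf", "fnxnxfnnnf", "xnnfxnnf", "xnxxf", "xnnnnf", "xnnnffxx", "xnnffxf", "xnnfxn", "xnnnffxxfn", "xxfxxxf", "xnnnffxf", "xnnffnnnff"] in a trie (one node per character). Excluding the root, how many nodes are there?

Count nodes per top-level branch (shared prefixes stored once):
  'f'-branch (fnxnxfnnnf): 10 nodes
  'x'-branch (xnf, xnnffnnnff, xnnffxf, xnnfx, xnnfxn, xnnfxnnf, xnnnffxf, xnnnffxx, xnnnffxxfn, xnnnnf, xnxxf, xxfxxxf, xxnnnxffxf): 44 nodes
Sum: 54

54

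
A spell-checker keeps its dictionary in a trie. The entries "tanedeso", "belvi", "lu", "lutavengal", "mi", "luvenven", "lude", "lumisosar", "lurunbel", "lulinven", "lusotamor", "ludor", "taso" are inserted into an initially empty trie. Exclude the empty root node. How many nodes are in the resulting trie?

Trace insertions, counting only characters that open a new branch:
  "tanedeso" → 8 new (t, a, n, e, d, e, s, o)
  "belvi" → 5 new (b, e, l, v, i)
  "lu" → 2 new (l, u)
  "lutavengal" → prefix "lu" already present; 8 new (t, a, v, e, n, g, a, l)
  "mi" → 2 new (m, i)
  "luvenven" → prefix "lu" already present; 6 new (v, e, n, v, e, n)
  "lude" → prefix "lu" already present; 2 new (d, e)
  "lumisosar" → prefix "lu" already present; 7 new (m, i, s, o, s, a, r)
  "lurunbel" → prefix "lu" already present; 6 new (r, u, n, b, e, l)
  "lulinven" → prefix "lu" already present; 6 new (l, i, n, v, e, n)
  "lusotamor" → prefix "lu" already present; 7 new (s, o, t, a, m, o, r)
  "ludor" → prefix "lud" already present; 2 new (o, r)
  "taso" → prefix "ta" already present; 2 new (s, o)
Total nodes = 8 + 5 + 2 + 8 + 2 + 6 + 2 + 7 + 6 + 6 + 7 + 2 + 2 = 63

63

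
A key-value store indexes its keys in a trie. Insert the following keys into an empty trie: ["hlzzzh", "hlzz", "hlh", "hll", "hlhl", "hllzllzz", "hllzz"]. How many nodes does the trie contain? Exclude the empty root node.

Trace insertions, counting only characters that open a new branch:
  "hlzzzh" → 6 new (h, l, z, z, z, h)
  "hlzz" → prefix "hlzz" already present; 0 new (none)
  "hlh" → prefix "hl" already present; 1 new (h)
  "hll" → prefix "hl" already present; 1 new (l)
  "hlhl" → prefix "hlh" already present; 1 new (l)
  "hllzllzz" → prefix "hll" already present; 5 new (z, l, l, z, z)
  "hllzz" → prefix "hllz" already present; 1 new (z)
Total nodes = 6 + 0 + 1 + 1 + 1 + 5 + 1 = 15

15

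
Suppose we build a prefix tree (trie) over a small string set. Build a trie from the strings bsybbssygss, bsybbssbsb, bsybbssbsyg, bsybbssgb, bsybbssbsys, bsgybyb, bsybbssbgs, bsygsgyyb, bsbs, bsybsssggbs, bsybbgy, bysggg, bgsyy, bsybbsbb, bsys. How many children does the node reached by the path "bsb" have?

1

Walk "bsb" from the root, arriving at one node.
Characters that immediately follow "bsb" among the stored strings: {s}.
That node has 1 child edge.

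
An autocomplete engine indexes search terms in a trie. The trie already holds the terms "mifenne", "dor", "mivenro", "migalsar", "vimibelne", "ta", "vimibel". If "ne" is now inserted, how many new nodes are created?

2

Nothing in the trie begins with "n"; the whole of "ne" is new.
2 − 0 = 2 new nodes.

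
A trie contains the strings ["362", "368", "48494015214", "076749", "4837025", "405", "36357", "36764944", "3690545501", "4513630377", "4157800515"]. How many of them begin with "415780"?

Traverse to the node for "415780", then collect every word in that subtree.
Words under "415780": 4157800515
Count: 1

1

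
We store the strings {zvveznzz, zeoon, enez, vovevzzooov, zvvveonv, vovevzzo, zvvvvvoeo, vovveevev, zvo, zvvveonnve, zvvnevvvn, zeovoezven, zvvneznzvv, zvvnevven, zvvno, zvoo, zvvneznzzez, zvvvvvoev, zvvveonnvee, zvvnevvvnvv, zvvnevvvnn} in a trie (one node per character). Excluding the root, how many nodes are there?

77

For each word, the new-node count is its length minus the longest prefix already in the trie:
  "zvveznzz" → 8 new (z, v, v, e, z, n, z, z)
  "zeoon" → prefix "z" already present; 4 new (e, o, o, n)
  "enez" → 4 new (e, n, e, z)
  "vovevzzooov" → 11 new (v, o, v, e, v, z, z, o, o, o, v)
  "zvvveonv" → prefix "zvv" already present; 5 new (v, e, o, n, v)
  "vovevzzo" → prefix "vovevzzo" already present; 0 new (none)
  "zvvvvvoeo" → prefix "zvvv" already present; 5 new (v, v, o, e, o)
  "vovveevev" → prefix "vov" already present; 6 new (v, e, e, v, e, v)
  "zvo" → prefix "zv" already present; 1 new (o)
  "zvvveonnve" → prefix "zvvveon" already present; 3 new (n, v, e)
  "zvvnevvvn" → prefix "zvv" already present; 6 new (n, e, v, v, v, n)
  "zeovoezven" → prefix "zeo" already present; 7 new (v, o, e, z, v, e, n)
  "zvvneznzvv" → prefix "zvvne" already present; 5 new (z, n, z, v, v)
  "zvvnevven" → prefix "zvvnevv" already present; 2 new (e, n)
  "zvvno" → prefix "zvvn" already present; 1 new (o)
  "zvoo" → prefix "zvo" already present; 1 new (o)
  "zvvneznzzez" → prefix "zvvneznz" already present; 3 new (z, e, z)
  "zvvvvvoev" → prefix "zvvvvvoe" already present; 1 new (v)
  "zvvveonnvee" → prefix "zvvveonnve" already present; 1 new (e)
  "zvvnevvvnvv" → prefix "zvvnevvvn" already present; 2 new (v, v)
  "zvvnevvvnn" → prefix "zvvnevvvn" already present; 1 new (n)
Total nodes = 8 + 4 + 4 + 11 + 5 + 0 + 5 + 6 + 1 + 3 + 6 + 7 + 5 + 2 + 1 + 1 + 3 + 1 + 1 + 2 + 1 = 77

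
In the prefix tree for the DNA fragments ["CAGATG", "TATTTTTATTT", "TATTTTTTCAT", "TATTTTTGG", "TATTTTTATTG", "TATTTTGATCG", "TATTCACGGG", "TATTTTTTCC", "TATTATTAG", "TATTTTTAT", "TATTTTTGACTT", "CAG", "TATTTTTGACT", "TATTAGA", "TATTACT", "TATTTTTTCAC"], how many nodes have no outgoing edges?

13

Leaves are exactly the stored words that no other stored word extends.
Those words: "CAGATG", "TATTACT", "TATTAGA", "TATTATTAG", "TATTCACGGG", "TATTTTGATCG", "TATTTTTATTG", "TATTTTTATTT", "TATTTTTGACTT", "TATTTTTGG", "TATTTTTTCAC", "TATTTTTTCAT", "TATTTTTTCC"
Leaf count: 13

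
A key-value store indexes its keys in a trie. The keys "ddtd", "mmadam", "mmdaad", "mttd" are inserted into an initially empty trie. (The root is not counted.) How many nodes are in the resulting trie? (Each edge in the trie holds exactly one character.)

Insert word by word; a character creates a node only if that edge doesn't already exist:
  "ddtd" → 4 new (d, d, t, d)
  "mmadam" → 6 new (m, m, a, d, a, m)
  "mmdaad" → prefix "mm" already present; 4 new (d, a, a, d)
  "mttd" → prefix "m" already present; 3 new (t, t, d)
Total nodes = 4 + 6 + 4 + 3 = 17

17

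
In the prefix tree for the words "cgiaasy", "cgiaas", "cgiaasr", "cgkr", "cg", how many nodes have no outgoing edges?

3

Leaves are exactly the stored words that no other stored word extends.
Those words: "cgiaasr", "cgiaasy", "cgkr"
Leaf count: 3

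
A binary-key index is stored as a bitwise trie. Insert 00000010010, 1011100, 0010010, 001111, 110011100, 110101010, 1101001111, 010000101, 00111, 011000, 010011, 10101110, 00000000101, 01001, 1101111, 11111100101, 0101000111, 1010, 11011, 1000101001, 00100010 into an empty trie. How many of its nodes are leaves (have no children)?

17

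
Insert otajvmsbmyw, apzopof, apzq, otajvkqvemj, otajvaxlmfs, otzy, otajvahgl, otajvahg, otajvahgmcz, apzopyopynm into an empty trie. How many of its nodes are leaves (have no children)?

Leaves are exactly the stored words that no other stored word extends.
Those words: "apzopof", "apzopyopynm", "apzq", "otajvahgl", "otajvahgmcz", "otajvaxlmfs", "otajvkqvemj", "otajvmsbmyw", "otzy"
Leaf count: 9

9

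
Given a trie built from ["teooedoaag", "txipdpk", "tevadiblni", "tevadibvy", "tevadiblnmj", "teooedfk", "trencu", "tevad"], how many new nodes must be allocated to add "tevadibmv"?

2

Walking "tevadibmv" from the root, the first 7 characters ("tevadib") follow existing edges; "m" is the first miss.
So 9 − 7 = 2 new nodes.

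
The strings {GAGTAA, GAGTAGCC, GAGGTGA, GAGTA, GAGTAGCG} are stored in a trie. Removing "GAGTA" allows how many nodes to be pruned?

0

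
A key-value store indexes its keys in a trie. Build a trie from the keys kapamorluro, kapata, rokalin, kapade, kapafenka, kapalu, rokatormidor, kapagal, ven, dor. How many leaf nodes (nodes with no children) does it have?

A leaf is a node with no children — equivalently, the end of a word that is not a proper prefix of any other stored word.
Those words: "dor", "kapade", "kapafenka", "kapagal", "kapalu", "kapamorluro", "kapata", "rokalin", "rokatormidor", "ven"
Leaf count: 10

10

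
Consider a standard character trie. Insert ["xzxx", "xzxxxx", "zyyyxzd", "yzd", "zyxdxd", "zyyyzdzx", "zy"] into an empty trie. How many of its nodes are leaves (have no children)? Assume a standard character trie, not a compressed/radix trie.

5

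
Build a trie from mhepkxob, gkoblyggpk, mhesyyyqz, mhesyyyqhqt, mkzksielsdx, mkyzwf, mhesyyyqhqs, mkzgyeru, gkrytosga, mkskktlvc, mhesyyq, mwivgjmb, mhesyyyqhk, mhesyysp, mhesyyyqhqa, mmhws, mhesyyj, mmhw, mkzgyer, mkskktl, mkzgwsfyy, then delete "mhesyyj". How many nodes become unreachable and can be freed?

Walk "mhesyyj" from the leaf back toward the root, removing each node that no remaining word uses.
The suffix "j" (1 node) is used only by "mhesyyj"; the node for "mhesyy" still has the child "y", so pruning stops there.
Nodes removed: 1

1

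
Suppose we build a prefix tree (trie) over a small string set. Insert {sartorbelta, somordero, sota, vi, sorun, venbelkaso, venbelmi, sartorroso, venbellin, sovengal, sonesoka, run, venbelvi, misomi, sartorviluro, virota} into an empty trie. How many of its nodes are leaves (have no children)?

A leaf is a node with no children — equivalently, the end of a word that is not a proper prefix of any other stored word.
Those words: "misomi", "run", "sartorbelta", "sartorroso", "sartorviluro", "somordero", "sonesoka", "sorun", "sota", "sovengal", "venbelkaso", "venbellin", "venbelmi", "venbelvi", "virota"
Leaf count: 15

15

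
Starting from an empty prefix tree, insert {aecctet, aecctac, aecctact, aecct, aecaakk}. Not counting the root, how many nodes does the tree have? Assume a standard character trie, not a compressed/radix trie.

14

For each word, the new-node count is its length minus the longest prefix already in the trie:
  "aecctet" → 7 new (a, e, c, c, t, e, t)
  "aecctac" → prefix "aecct" already present; 2 new (a, c)
  "aecctact" → prefix "aecctac" already present; 1 new (t)
  "aecct" → prefix "aecct" already present; 0 new (none)
  "aecaakk" → prefix "aec" already present; 4 new (a, a, k, k)
Total nodes = 7 + 2 + 1 + 0 + 4 = 14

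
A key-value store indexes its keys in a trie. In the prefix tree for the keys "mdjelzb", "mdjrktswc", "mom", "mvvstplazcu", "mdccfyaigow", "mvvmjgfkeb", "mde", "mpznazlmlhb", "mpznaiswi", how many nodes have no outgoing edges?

Leaves are exactly the stored words that no other stored word extends.
Those words: "mdccfyaigow", "mde", "mdjelzb", "mdjrktswc", "mom", "mpznaiswi", "mpznazlmlhb", "mvvmjgfkeb", "mvvstplazcu"
Leaf count: 9

9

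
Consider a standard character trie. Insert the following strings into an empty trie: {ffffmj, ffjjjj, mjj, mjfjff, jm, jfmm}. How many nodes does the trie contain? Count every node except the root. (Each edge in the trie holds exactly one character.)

22

Trie structure (* marks end of a word):
(root)
├─ f
│  └─ f
│     ├─ f
│     │  └─ f
│     │     └─ m
│     │        └─ j *
│     └─ j
│        └─ j
│           └─ j
│              └─ j *
├─ j
│  ├─ f
│  │  └─ m
│  │     └─ m *
│  └─ m *
└─ m
   └─ j
      ├─ f
      │  └─ j
      │     └─ f
      │        └─ f *
      └─ j *
Counting every labelled node above: 22.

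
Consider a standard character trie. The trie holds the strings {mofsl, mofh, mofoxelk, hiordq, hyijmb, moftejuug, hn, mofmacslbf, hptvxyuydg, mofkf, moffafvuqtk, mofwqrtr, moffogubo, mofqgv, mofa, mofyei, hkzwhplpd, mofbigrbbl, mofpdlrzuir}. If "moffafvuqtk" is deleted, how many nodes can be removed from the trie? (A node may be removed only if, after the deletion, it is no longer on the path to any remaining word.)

Walk "moffafvuqtk" from the leaf back toward the root, removing each node that no remaining word uses.
The suffix "afvuqtk" (7 nodes) is used only by "moffafvuqtk"; the node for "moff" still has the child "o", so pruning stops there.
Nodes removed: 7

7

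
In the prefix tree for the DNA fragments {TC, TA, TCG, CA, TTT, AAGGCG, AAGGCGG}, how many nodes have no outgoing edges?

5

Leaves are exactly the stored words that no other stored word extends.
Those words: "AAGGCGG", "CA", "TA", "TCG", "TTT"
Leaf count: 5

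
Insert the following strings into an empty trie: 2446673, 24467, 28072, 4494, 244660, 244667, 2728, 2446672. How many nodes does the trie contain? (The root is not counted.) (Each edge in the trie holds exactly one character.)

Trie structure (* marks end of a word):
(root)
├─ 2
│  ├─ 4
│  │  └─ 4
│  │     └─ 6
│  │        ├─ 6
│  │        │  ├─ 0 *
│  │        │  └─ 7 *
│  │        │     ├─ 2 *
│  │        │     └─ 3 *
│  │        └─ 7 *
│  ├─ 7
│  │  └─ 2
│  │     └─ 8 *
│  └─ 8
│     └─ 0
│        └─ 7
│           └─ 2 *
└─ 4
   └─ 4
      └─ 9
         └─ 4 *
Counting every labelled node above: 21.

21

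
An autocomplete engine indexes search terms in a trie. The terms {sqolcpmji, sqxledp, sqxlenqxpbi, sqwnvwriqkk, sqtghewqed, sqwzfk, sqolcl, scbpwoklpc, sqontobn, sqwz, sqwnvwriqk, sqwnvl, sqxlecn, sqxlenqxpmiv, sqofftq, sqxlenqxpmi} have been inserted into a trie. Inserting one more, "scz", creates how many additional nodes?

Walking "scz" from the root, the first 2 characters ("sc") follow existing edges; "z" is the first miss.
New nodes needed: |"scz"| − 2 = 3 − 2 = 1.

1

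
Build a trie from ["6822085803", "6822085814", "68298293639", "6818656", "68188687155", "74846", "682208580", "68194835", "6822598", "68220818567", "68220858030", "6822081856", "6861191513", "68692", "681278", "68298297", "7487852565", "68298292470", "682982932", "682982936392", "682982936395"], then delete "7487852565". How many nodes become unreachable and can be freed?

7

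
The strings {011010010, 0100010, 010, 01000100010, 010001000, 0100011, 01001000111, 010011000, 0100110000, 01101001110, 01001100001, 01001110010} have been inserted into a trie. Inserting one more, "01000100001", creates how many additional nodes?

2

"010001000" is already a path in the trie; the remaining "01" must be added.
New nodes needed: |"01000100001"| − 9 = 11 − 9 = 2.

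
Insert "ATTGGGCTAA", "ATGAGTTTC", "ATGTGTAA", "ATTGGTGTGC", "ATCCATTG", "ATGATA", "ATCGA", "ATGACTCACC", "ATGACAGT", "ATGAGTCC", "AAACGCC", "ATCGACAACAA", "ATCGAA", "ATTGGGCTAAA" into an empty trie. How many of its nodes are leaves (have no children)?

Leaves are exactly the stored words that no other stored word extends.
Those words: "AAACGCC", "ATCCATTG", "ATCGAA", "ATCGACAACAA", "ATGACAGT", "ATGACTCACC", "ATGAGTCC", "ATGAGTTTC", "ATGATA", "ATGTGTAA", "ATTGGGCTAAA", "ATTGGTGTGC"
Leaf count: 12

12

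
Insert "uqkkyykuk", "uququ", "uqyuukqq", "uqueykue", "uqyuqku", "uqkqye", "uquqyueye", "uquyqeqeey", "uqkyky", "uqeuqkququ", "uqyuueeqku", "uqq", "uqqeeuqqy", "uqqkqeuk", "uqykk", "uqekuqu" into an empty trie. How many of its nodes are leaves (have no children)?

Leaves are exactly the stored words that no other stored word extends.
Those words: "uqekuqu", "uqeuqkququ", "uqkkyykuk", "uqkqye", "uqkyky", "uqqeeuqqy", "uqqkqeuk", "uqueykue", "uququ", "uquqyueye", "uquyqeqeey", "uqykk", "uqyuqku", "uqyuueeqku", "uqyuukqq"
Leaf count: 15

15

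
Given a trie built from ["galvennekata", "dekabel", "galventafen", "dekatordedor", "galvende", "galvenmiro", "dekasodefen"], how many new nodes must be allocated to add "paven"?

No existing word starts with "p", so every character of "paven" needs a new node.
5 − 0 = 5 new nodes.

5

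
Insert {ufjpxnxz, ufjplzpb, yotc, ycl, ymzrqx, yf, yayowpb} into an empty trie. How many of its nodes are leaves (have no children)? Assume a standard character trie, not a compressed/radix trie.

7

A leaf is a node with no children — equivalently, the end of a word that is not a proper prefix of any other stored word.
Those words: "ufjplzpb", "ufjpxnxz", "yayowpb", "ycl", "yf", "ymzrqx", "yotc"
Leaf count: 7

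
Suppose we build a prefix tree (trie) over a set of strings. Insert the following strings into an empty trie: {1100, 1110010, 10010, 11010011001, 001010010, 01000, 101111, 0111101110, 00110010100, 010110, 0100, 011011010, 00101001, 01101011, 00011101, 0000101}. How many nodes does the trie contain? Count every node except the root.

Trace insertions, counting only characters that open a new branch:
  "1100" → 4 new (1, 1, 0, 0)
  "1110010" → prefix "11" already present; 5 new (1, 0, 0, 1, 0)
  "10010" → prefix "1" already present; 4 new (0, 0, 1, 0)
  "11010011001" → prefix "110" already present; 8 new (1, 0, 0, 1, 1, 0, 0, 1)
  "001010010" → 9 new (0, 0, 1, 0, 1, 0, 0, 1, 0)
  "01000" → prefix "0" already present; 4 new (1, 0, 0, 0)
  "101111" → prefix "10" already present; 4 new (1, 1, 1, 1)
  "0111101110" → prefix "01" already present; 8 new (1, 1, 1, 0, 1, 1, 1, 0)
  "00110010100" → prefix "001" already present; 8 new (1, 0, 0, 1, 0, 1, 0, 0)
  "010110" → prefix "010" already present; 3 new (1, 1, 0)
  "0100" → prefix "0100" already present; 0 new (none)
  "011011010" → prefix "011" already present; 6 new (0, 1, 1, 0, 1, 0)
  "00101001" → prefix "00101001" already present; 0 new (none)
  "01101011" → prefix "01101" already present; 3 new (0, 1, 1)
  "00011101" → prefix "00" already present; 6 new (0, 1, 1, 1, 0, 1)
  "0000101" → prefix "000" already present; 4 new (0, 1, 0, 1)
Total nodes = 4 + 5 + 4 + 8 + 9 + 4 + 4 + 8 + 8 + 3 + 0 + 6 + 0 + 3 + 6 + 4 = 76

76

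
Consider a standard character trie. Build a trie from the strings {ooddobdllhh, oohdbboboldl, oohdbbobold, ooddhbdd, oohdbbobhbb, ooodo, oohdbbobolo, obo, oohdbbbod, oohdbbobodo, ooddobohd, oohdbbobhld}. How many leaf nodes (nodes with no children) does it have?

Leaves are exactly the stored words that no other stored word extends.
Those words: "obo", "ooddhbdd", "ooddobdllhh", "ooddobohd", "oohdbbbod", "oohdbbobhbb", "oohdbbobhld", "oohdbbobodo", "oohdbboboldl", "oohdbbobolo", "ooodo"
Leaf count: 11

11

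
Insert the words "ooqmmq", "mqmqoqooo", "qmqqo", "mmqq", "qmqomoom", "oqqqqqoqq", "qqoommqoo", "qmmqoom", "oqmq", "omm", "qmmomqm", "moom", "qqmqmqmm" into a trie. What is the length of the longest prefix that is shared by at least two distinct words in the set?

Look for the deepest trie node that still has at least two words in its subtree.
e.g. "qmmomqm" and "qmmqoom" share the prefix "qmm" of length 3; no pair shares a longer one.
Longest shared-prefix length: 3

3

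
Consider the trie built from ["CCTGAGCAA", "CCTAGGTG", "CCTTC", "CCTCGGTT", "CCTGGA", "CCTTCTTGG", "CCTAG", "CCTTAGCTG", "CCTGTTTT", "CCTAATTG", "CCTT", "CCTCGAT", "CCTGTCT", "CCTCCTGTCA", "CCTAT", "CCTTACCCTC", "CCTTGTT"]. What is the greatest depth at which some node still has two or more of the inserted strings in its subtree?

Equivalently: take the maximum, over all pairs, of their longest common prefix length.
e.g. "CCTAG" and "CCTAGGTG" share the prefix "CCTAG" of length 5; no pair shares a longer one.
Longest shared-prefix length: 5

5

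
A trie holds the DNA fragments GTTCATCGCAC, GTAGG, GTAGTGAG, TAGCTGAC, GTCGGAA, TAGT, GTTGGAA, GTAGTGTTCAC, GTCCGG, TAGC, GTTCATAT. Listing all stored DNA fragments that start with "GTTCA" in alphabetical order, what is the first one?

GTTCATAT

DFS of the "GTTCA" subtree visits, in order: "GTTCATAT", "GTTCATCGCAC"
The 1st is GTTCATAT.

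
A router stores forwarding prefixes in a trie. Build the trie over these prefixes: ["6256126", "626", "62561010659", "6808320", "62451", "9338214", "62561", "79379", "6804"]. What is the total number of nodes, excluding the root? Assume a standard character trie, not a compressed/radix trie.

36

Trie structure (* marks end of a word):
(root)
├─ 6
│  ├─ 2
│  │  ├─ 4
│  │  │  └─ 5
│  │  │     └─ 1 *
│  │  ├─ 5
│  │  │  └─ 6
│  │  │     └─ 1 *
│  │  │        ├─ 0
│  │  │        │  └─ 1
│  │  │        │     └─ 0
│  │  │        │        └─ 6
│  │  │        │           └─ 5
│  │  │        │              └─ 9 *
│  │  │        └─ 2
│  │  │           └─ 6 *
│  │  └─ 6 *
│  └─ 8
│     └─ 0
│        ├─ 4 *
│        └─ 8
│           └─ 3
│              └─ 2
│                 └─ 0 *
├─ 7
│  └─ 9
│     └─ 3
│        └─ 7
│           └─ 9 *
└─ 9
   └─ 3
      └─ 3
         └─ 8
            └─ 2
               └─ 1
                  └─ 4 *
Counting every labelled node above: 36.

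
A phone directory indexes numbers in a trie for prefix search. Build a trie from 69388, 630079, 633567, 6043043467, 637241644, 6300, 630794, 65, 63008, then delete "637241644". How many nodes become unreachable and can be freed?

7

A node on "637241644"'s path can go only if nothing else ends at it or branches off below it.
The suffix "7241644" (7 nodes) is used only by "637241644"; the node for "63" still has the child "0", so pruning stops there.
Nodes removed: 7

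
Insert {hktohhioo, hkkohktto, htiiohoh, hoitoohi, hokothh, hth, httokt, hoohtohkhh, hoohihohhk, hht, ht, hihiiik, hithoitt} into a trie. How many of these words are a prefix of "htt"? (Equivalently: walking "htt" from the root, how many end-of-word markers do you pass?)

Traverse "htt" character by character; count nodes along the way that are marked as word ends.
Prefixes of the query that are stored words: "ht"
Count: 1

1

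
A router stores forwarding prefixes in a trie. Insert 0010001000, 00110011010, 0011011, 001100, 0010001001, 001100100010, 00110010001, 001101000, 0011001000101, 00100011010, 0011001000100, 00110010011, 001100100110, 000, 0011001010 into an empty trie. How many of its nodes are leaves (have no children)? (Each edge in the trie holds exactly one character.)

A leaf is a node with no children — equivalently, the end of a word that is not a proper prefix of any other stored word.
Those words: "000", "0010001000", "0010001001", "00100011010", "0011001000100", "0011001000101", "001100100110", "0011001010", "00110011010", "001101000", "0011011"
Leaf count: 11

11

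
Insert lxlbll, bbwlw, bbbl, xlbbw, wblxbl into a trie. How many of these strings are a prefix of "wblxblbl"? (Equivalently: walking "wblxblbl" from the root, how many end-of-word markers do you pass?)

Walk "wblxblbl" from the root; an end-of-word marker is hit whenever a stored word is a prefix of "wblxblbl".
Prefixes of the query that are stored words: "wblxbl"
Count: 1

1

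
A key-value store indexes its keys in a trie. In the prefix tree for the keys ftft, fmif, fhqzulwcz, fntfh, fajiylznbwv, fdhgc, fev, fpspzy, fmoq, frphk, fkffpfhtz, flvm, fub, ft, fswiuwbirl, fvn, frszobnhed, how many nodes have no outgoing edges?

16

Leaves are exactly the stored words that no other stored word extends.
Those words: "fajiylznbwv", "fdhgc", "fev", "fhqzulwcz", "fkffpfhtz", "flvm", "fmif", "fmoq", "fntfh", "fpspzy", "frphk", "frszobnhed", "fswiuwbirl", "ftft", "fub", "fvn"
Leaf count: 16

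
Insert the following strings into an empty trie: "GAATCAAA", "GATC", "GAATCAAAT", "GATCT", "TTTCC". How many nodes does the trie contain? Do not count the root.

17

Trie structure (* marks end of a word):
(root)
├─ G
│  └─ A
│     ├─ A
│     │  └─ T
│     │     └─ C
│     │        └─ A
│     │           └─ A
│     │              └─ A *
│     │                 └─ T *
│     └─ T
│        └─ C *
│           └─ T *
└─ T
   └─ T
      └─ T
         └─ C
            └─ C *
Counting every labelled node above: 17.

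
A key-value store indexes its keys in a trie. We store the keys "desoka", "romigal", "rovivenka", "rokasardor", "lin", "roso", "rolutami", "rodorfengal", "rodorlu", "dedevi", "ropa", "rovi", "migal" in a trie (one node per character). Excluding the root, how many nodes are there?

61

For each word, the new-node count is its length minus the longest prefix already in the trie:
  "desoka" → 6 new (d, e, s, o, k, a)
  "romigal" → 7 new (r, o, m, i, g, a, l)
  "rovivenka" → prefix "ro" already present; 7 new (v, i, v, e, n, k, a)
  "rokasardor" → prefix "ro" already present; 8 new (k, a, s, a, r, d, o, r)
  "lin" → 3 new (l, i, n)
  "roso" → prefix "ro" already present; 2 new (s, o)
  "rolutami" → prefix "ro" already present; 6 new (l, u, t, a, m, i)
  "rodorfengal" → prefix "ro" already present; 9 new (d, o, r, f, e, n, g, a, l)
  "rodorlu" → prefix "rodor" already present; 2 new (l, u)
  "dedevi" → prefix "de" already present; 4 new (d, e, v, i)
  "ropa" → prefix "ro" already present; 2 new (p, a)
  "rovi" → prefix "rovi" already present; 0 new (none)
  "migal" → 5 new (m, i, g, a, l)
Total nodes = 6 + 7 + 7 + 8 + 3 + 2 + 6 + 9 + 2 + 4 + 2 + 0 + 5 = 61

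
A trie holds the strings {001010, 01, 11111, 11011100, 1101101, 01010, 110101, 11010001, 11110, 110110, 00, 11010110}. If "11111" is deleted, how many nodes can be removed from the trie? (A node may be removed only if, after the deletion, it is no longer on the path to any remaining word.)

Walk "11111" from the leaf back toward the root, removing each node that no remaining word uses.
The suffix "1" (1 node) is used only by "11111"; the node for "1111" still has the child "0", so pruning stops there.
Nodes removed: 1

1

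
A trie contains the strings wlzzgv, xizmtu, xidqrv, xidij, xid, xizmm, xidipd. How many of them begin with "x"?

Filter for entries beginning with "x":
Words under "x": xid, xidij, xidipd, xidqrv, xizmm, xizmtu
Count: 6

6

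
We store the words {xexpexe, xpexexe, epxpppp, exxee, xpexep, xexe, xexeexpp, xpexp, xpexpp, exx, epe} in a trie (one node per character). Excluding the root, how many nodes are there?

For each word, the new-node count is its length minus the longest prefix already in the trie:
  "xexpexe" → 7 new (x, e, x, p, e, x, e)
  "xpexexe" → prefix "x" already present; 6 new (p, e, x, e, x, e)
  "epxpppp" → 7 new (e, p, x, p, p, p, p)
  "exxee" → prefix "e" already present; 4 new (x, x, e, e)
  "xpexep" → prefix "xpexe" already present; 1 new (p)
  "xexe" → prefix "xex" already present; 1 new (e)
  "xexeexpp" → prefix "xexe" already present; 4 new (e, x, p, p)
  "xpexp" → prefix "xpex" already present; 1 new (p)
  "xpexpp" → prefix "xpexp" already present; 1 new (p)
  "exx" → prefix "exx" already present; 0 new (none)
  "epe" → prefix "ep" already present; 1 new (e)
Total nodes = 7 + 6 + 7 + 4 + 1 + 1 + 4 + 1 + 1 + 0 + 1 = 33

33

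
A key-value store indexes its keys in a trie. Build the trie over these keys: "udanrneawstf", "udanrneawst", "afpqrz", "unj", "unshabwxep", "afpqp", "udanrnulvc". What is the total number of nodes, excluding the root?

33

Count nodes per top-level branch (shared prefixes stored once):
  'a'-branch (afpqp, afpqrz): 7 nodes
  'u'-branch (udanrneawst, udanrneawstf, udanrnulvc, unj, unshabwxep): 26 nodes
Sum: 33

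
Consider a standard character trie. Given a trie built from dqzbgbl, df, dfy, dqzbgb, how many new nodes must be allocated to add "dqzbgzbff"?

The longest prefix of "dqzbgzbff" already in the trie is "dqzbg" (length 5).
Each of the 4 remaining characters creates one node.

4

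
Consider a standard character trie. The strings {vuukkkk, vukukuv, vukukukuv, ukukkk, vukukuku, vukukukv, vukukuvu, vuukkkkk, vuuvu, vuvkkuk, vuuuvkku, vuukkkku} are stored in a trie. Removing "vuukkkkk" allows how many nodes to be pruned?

1

Walk "vuukkkkk" from the leaf back toward the root, removing each node that no remaining word uses.
The suffix "k" (1 node) is used only by "vuukkkkk"; the node for "vuukkkk" still has the child "u", so pruning stops there.
Nodes removed: 1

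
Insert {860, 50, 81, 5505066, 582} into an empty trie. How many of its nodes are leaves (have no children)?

5

A leaf is a node with no children — equivalently, the end of a word that is not a proper prefix of any other stored word.
Those words: "50", "5505066", "582", "81", "860"
Leaf count: 5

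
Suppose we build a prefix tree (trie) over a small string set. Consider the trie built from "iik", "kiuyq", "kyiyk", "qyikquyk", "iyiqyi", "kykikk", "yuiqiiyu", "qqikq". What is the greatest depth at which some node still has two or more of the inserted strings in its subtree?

Equivalently: take the maximum, over all pairs, of their longest common prefix length.
e.g. "kyiyk" and "kykikk" share the prefix "ky" of length 2; no pair shares a longer one.
Longest shared-prefix length: 2

2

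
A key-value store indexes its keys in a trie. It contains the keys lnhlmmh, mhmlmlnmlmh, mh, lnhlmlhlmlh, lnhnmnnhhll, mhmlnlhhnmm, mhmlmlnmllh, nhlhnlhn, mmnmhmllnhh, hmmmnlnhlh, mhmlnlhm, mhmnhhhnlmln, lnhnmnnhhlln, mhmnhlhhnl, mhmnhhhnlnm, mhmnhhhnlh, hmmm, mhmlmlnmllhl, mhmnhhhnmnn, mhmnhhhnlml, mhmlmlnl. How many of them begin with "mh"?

13

Filter for entries beginning with "mh":
Words under "mh": mh, mhmlmlnl, mhmlmlnmllh, mhmlmlnmllhl, mhmlmlnmlmh, mhmlnlhhnmm, mhmlnlhm, mhmnhhhnlh, mhmnhhhnlml, mhmnhhhnlmln, mhmnhhhnlnm, mhmnhhhnmnn, mhmnhlhhnl
Count: 13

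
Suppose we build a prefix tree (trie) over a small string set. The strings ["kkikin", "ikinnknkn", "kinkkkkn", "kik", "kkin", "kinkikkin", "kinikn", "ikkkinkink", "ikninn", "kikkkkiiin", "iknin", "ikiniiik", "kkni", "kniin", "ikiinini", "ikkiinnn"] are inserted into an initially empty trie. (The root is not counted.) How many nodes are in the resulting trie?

Trace insertions, counting only characters that open a new branch:
  "kkikin" → 6 new (k, k, i, k, i, n)
  "ikinnknkn" → 9 new (i, k, i, n, n, k, n, k, n)
  "kinkkkkn" → prefix "k" already present; 7 new (i, n, k, k, k, k, n)
  "kik" → prefix "ki" already present; 1 new (k)
  "kkin" → prefix "kki" already present; 1 new (n)
  "kinkikkin" → prefix "kink" already present; 5 new (i, k, k, i, n)
  "kinikn" → prefix "kin" already present; 3 new (i, k, n)
  "ikkkinkink" → prefix "ik" already present; 8 new (k, k, i, n, k, i, n, k)
  "ikninn" → prefix "ik" already present; 4 new (n, i, n, n)
  "kikkkkiiin" → prefix "kik" already present; 7 new (k, k, k, i, i, i, n)
  "iknin" → prefix "iknin" already present; 0 new (none)
  "ikiniiik" → prefix "ikin" already present; 4 new (i, i, i, k)
  "kkni" → prefix "kk" already present; 2 new (n, i)
  "kniin" → prefix "k" already present; 4 new (n, i, i, n)
  "ikiinini" → prefix "iki" already present; 5 new (i, n, i, n, i)
  "ikkiinnn" → prefix "ikk" already present; 5 new (i, i, n, n, n)
Total nodes = 6 + 9 + 7 + 1 + 1 + 5 + 3 + 8 + 4 + 7 + 0 + 4 + 2 + 4 + 5 + 5 = 71

71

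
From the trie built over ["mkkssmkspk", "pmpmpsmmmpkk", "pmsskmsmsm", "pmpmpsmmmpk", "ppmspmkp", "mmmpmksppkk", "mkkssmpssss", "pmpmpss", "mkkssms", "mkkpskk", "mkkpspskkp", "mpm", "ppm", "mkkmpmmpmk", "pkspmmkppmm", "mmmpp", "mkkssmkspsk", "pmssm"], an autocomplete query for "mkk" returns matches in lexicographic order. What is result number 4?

mkkssmkspk

DFS of the "mkk" subtree visits, in order: "mkkmpmmpmk", "mkkpskk", "mkkpspskkp", "mkkssmkspk", "mkkssmkspsk", "mkkssmpssss", "mkkssms"
Position 4: mkkssmkspk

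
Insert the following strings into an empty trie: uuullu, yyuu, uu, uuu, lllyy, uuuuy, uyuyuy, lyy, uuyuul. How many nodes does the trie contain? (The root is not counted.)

Trace insertions, counting only characters that open a new branch:
  "uuullu" → 6 new (u, u, u, l, l, u)
  "yyuu" → 4 new (y, y, u, u)
  "uu" → prefix "uu" already present; 0 new (none)
  "uuu" → prefix "uuu" already present; 0 new (none)
  "lllyy" → 5 new (l, l, l, y, y)
  "uuuuy" → prefix "uuu" already present; 2 new (u, y)
  "uyuyuy" → prefix "u" already present; 5 new (y, u, y, u, y)
  "lyy" → prefix "l" already present; 2 new (y, y)
  "uuyuul" → prefix "uu" already present; 4 new (y, u, u, l)
Total nodes = 6 + 4 + 0 + 0 + 5 + 2 + 5 + 2 + 4 = 28

28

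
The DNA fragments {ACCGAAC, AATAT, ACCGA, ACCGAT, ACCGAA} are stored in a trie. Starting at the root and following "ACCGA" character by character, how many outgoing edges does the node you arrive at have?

2

Follow the path "ACCGA" to its node, then look at its outgoing edges.
Characters that immediately follow "ACCGA" among the stored strings: {A, T}.
That node has 2 child edges.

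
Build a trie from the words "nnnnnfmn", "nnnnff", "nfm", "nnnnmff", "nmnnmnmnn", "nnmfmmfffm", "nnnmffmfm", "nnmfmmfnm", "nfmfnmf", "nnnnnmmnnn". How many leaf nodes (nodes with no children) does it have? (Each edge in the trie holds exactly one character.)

9

Leaves are exactly the stored words that no other stored word extends.
Those words: "nfmfnmf", "nmnnmnmnn", "nnmfmmfffm", "nnmfmmfnm", "nnnmffmfm", "nnnnff", "nnnnmff", "nnnnnfmn", "nnnnnmmnnn"
Leaf count: 9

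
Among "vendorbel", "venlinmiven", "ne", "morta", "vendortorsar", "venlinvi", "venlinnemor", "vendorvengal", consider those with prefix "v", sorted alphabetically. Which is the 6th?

venlinvi

Filter for "v…" and sort: "vendorbel", "vendortorsar", "vendorvengal", "venlinmiven", "venlinnemor", "venlinvi"
Position 6: venlinvi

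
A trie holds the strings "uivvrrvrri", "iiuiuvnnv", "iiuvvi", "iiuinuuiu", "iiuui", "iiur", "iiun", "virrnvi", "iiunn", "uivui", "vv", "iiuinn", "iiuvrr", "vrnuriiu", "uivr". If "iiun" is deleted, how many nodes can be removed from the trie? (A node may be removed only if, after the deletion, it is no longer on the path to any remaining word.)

0

Walk "iiun" from the leaf back toward the root, removing each node that no remaining word uses.
Every node on "iiun" is still needed (e.g. by "iiunn"), so nothing is freed.
Nodes removed: 0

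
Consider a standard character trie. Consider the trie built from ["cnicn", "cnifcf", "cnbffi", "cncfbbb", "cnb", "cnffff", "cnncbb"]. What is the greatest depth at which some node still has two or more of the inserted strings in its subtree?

3

Equivalently: take the maximum, over all pairs, of their longest common prefix length.
e.g. "cnb" and "cnbffi" share the prefix "cnb" of length 3; no pair shares a longer one.
Longest shared-prefix length: 3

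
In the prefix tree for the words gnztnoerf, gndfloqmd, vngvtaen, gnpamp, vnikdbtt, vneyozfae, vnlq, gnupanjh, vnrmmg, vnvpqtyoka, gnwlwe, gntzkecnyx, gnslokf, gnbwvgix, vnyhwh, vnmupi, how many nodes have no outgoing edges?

16

A leaf is a node with no children — equivalently, the end of a word that is not a proper prefix of any other stored word.
Those words: "gnbwvgix", "gndfloqmd", "gnpamp", "gnslokf", "gntzkecnyx", "gnupanjh", "gnwlwe", "gnztnoerf", "vneyozfae", "vngvtaen", "vnikdbtt", "vnlq", "vnmupi", "vnrmmg", "vnvpqtyoka", "vnyhwh"
Leaf count: 16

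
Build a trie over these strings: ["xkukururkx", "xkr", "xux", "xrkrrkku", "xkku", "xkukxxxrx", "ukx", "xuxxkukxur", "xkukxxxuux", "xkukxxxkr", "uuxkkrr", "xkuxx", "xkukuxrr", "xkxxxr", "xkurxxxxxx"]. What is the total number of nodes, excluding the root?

64

Trace insertions, counting only characters that open a new branch:
  "xkukururkx" → 10 new (x, k, u, k, u, r, u, r, k, x)
  "xkr" → prefix "xk" already present; 1 new (r)
  "xux" → prefix "x" already present; 2 new (u, x)
  "xrkrrkku" → prefix "x" already present; 7 new (r, k, r, r, k, k, u)
  "xkku" → prefix "xk" already present; 2 new (k, u)
  "xkukxxxrx" → prefix "xkuk" already present; 5 new (x, x, x, r, x)
  "ukx" → 3 new (u, k, x)
  "xuxxkukxur" → prefix "xux" already present; 7 new (x, k, u, k, x, u, r)
  "xkukxxxuux" → prefix "xkukxxx" already present; 3 new (u, u, x)
  "xkukxxxkr" → prefix "xkukxxx" already present; 2 new (k, r)
  "uuxkkrr" → prefix "u" already present; 6 new (u, x, k, k, r, r)
  "xkuxx" → prefix "xku" already present; 2 new (x, x)
  "xkukuxrr" → prefix "xkuku" already present; 3 new (x, r, r)
  "xkxxxr" → prefix "xk" already present; 4 new (x, x, x, r)
  "xkurxxxxxx" → prefix "xku" already present; 7 new (r, x, x, x, x, x, x)
Total nodes = 10 + 1 + 2 + 7 + 2 + 5 + 3 + 7 + 3 + 2 + 6 + 2 + 3 + 4 + 7 = 64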